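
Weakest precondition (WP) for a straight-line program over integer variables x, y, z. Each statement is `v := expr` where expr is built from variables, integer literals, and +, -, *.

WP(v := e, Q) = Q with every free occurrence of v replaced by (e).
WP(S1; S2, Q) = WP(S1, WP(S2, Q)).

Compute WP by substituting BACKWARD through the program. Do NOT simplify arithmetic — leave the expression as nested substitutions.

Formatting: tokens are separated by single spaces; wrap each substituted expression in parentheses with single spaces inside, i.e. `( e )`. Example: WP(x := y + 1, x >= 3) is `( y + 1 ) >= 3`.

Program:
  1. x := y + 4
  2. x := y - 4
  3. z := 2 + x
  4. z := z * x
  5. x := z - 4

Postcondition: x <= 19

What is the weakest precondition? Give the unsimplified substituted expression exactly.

post: x <= 19
stmt 5: x := z - 4  -- replace 1 occurrence(s) of x with (z - 4)
  => ( z - 4 ) <= 19
stmt 4: z := z * x  -- replace 1 occurrence(s) of z with (z * x)
  => ( ( z * x ) - 4 ) <= 19
stmt 3: z := 2 + x  -- replace 1 occurrence(s) of z with (2 + x)
  => ( ( ( 2 + x ) * x ) - 4 ) <= 19
stmt 2: x := y - 4  -- replace 2 occurrence(s) of x with (y - 4)
  => ( ( ( 2 + ( y - 4 ) ) * ( y - 4 ) ) - 4 ) <= 19
stmt 1: x := y + 4  -- replace 0 occurrence(s) of x with (y + 4)
  => ( ( ( 2 + ( y - 4 ) ) * ( y - 4 ) ) - 4 ) <= 19

Answer: ( ( ( 2 + ( y - 4 ) ) * ( y - 4 ) ) - 4 ) <= 19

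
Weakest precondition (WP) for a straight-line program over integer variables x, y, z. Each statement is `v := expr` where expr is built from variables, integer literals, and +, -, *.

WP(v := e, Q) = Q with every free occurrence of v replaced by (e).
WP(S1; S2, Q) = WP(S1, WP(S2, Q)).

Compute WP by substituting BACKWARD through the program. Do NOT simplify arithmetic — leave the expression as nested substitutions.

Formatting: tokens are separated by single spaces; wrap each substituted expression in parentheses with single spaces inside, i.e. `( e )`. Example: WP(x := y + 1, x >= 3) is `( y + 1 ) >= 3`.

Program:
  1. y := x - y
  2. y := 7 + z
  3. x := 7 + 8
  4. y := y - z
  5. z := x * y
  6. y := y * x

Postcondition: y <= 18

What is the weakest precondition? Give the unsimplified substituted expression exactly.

Answer: ( ( ( 7 + z ) - z ) * ( 7 + 8 ) ) <= 18

Derivation:
post: y <= 18
stmt 6: y := y * x  -- replace 1 occurrence(s) of y with (y * x)
  => ( y * x ) <= 18
stmt 5: z := x * y  -- replace 0 occurrence(s) of z with (x * y)
  => ( y * x ) <= 18
stmt 4: y := y - z  -- replace 1 occurrence(s) of y with (y - z)
  => ( ( y - z ) * x ) <= 18
stmt 3: x := 7 + 8  -- replace 1 occurrence(s) of x with (7 + 8)
  => ( ( y - z ) * ( 7 + 8 ) ) <= 18
stmt 2: y := 7 + z  -- replace 1 occurrence(s) of y with (7 + z)
  => ( ( ( 7 + z ) - z ) * ( 7 + 8 ) ) <= 18
stmt 1: y := x - y  -- replace 0 occurrence(s) of y with (x - y)
  => ( ( ( 7 + z ) - z ) * ( 7 + 8 ) ) <= 18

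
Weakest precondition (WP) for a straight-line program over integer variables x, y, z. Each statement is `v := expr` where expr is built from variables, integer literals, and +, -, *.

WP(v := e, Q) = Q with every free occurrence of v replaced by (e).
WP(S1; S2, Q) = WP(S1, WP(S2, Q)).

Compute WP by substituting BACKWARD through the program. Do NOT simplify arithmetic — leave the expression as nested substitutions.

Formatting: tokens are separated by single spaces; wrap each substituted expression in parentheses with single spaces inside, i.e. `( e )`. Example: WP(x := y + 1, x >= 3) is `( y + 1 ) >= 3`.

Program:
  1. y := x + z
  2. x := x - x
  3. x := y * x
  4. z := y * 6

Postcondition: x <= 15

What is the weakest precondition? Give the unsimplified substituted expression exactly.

Answer: ( ( x + z ) * ( x - x ) ) <= 15

Derivation:
post: x <= 15
stmt 4: z := y * 6  -- replace 0 occurrence(s) of z with (y * 6)
  => x <= 15
stmt 3: x := y * x  -- replace 1 occurrence(s) of x with (y * x)
  => ( y * x ) <= 15
stmt 2: x := x - x  -- replace 1 occurrence(s) of x with (x - x)
  => ( y * ( x - x ) ) <= 15
stmt 1: y := x + z  -- replace 1 occurrence(s) of y with (x + z)
  => ( ( x + z ) * ( x - x ) ) <= 15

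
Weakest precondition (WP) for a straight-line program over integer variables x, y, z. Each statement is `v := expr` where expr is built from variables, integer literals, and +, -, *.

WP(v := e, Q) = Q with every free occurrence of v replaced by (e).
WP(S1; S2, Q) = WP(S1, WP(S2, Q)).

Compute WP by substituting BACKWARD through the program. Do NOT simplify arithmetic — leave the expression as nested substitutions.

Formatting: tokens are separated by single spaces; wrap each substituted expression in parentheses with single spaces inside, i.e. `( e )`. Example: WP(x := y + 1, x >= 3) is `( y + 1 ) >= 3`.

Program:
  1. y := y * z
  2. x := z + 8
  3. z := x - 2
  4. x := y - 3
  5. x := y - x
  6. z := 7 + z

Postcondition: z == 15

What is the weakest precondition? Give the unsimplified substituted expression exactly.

Answer: ( 7 + ( ( z + 8 ) - 2 ) ) == 15

Derivation:
post: z == 15
stmt 6: z := 7 + z  -- replace 1 occurrence(s) of z with (7 + z)
  => ( 7 + z ) == 15
stmt 5: x := y - x  -- replace 0 occurrence(s) of x with (y - x)
  => ( 7 + z ) == 15
stmt 4: x := y - 3  -- replace 0 occurrence(s) of x with (y - 3)
  => ( 7 + z ) == 15
stmt 3: z := x - 2  -- replace 1 occurrence(s) of z with (x - 2)
  => ( 7 + ( x - 2 ) ) == 15
stmt 2: x := z + 8  -- replace 1 occurrence(s) of x with (z + 8)
  => ( 7 + ( ( z + 8 ) - 2 ) ) == 15
stmt 1: y := y * z  -- replace 0 occurrence(s) of y with (y * z)
  => ( 7 + ( ( z + 8 ) - 2 ) ) == 15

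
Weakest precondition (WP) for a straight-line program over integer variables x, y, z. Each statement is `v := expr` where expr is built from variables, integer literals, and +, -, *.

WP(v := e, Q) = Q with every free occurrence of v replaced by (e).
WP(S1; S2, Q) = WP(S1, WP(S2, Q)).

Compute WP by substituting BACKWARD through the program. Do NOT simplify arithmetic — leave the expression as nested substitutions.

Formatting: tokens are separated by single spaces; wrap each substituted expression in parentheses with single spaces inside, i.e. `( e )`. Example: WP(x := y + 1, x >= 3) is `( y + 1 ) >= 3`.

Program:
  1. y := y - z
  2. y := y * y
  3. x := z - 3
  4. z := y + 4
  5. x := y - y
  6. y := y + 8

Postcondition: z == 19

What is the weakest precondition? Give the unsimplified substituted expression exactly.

Answer: ( ( ( y - z ) * ( y - z ) ) + 4 ) == 19

Derivation:
post: z == 19
stmt 6: y := y + 8  -- replace 0 occurrence(s) of y with (y + 8)
  => z == 19
stmt 5: x := y - y  -- replace 0 occurrence(s) of x with (y - y)
  => z == 19
stmt 4: z := y + 4  -- replace 1 occurrence(s) of z with (y + 4)
  => ( y + 4 ) == 19
stmt 3: x := z - 3  -- replace 0 occurrence(s) of x with (z - 3)
  => ( y + 4 ) == 19
stmt 2: y := y * y  -- replace 1 occurrence(s) of y with (y * y)
  => ( ( y * y ) + 4 ) == 19
stmt 1: y := y - z  -- replace 2 occurrence(s) of y with (y - z)
  => ( ( ( y - z ) * ( y - z ) ) + 4 ) == 19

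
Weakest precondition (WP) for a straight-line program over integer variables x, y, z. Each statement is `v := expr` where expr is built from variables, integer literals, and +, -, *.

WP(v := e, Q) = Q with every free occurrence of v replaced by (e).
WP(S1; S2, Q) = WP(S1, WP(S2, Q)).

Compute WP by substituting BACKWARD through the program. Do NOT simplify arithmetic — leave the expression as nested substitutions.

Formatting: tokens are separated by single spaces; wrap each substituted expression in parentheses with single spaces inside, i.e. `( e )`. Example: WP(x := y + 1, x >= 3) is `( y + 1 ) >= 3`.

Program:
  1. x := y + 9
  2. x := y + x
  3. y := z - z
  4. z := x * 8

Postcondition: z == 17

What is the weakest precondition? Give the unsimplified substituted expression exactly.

Answer: ( ( y + ( y + 9 ) ) * 8 ) == 17

Derivation:
post: z == 17
stmt 4: z := x * 8  -- replace 1 occurrence(s) of z with (x * 8)
  => ( x * 8 ) == 17
stmt 3: y := z - z  -- replace 0 occurrence(s) of y with (z - z)
  => ( x * 8 ) == 17
stmt 2: x := y + x  -- replace 1 occurrence(s) of x with (y + x)
  => ( ( y + x ) * 8 ) == 17
stmt 1: x := y + 9  -- replace 1 occurrence(s) of x with (y + 9)
  => ( ( y + ( y + 9 ) ) * 8 ) == 17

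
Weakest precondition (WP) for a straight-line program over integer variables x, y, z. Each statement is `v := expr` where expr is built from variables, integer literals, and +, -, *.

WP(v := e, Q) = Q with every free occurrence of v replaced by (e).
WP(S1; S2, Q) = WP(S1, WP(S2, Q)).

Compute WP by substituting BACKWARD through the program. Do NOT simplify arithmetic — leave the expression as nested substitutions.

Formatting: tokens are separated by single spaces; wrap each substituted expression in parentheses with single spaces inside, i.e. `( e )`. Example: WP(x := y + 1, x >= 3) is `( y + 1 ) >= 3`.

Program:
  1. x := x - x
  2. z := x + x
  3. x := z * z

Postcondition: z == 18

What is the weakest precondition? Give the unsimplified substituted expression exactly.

post: z == 18
stmt 3: x := z * z  -- replace 0 occurrence(s) of x with (z * z)
  => z == 18
stmt 2: z := x + x  -- replace 1 occurrence(s) of z with (x + x)
  => ( x + x ) == 18
stmt 1: x := x - x  -- replace 2 occurrence(s) of x with (x - x)
  => ( ( x - x ) + ( x - x ) ) == 18

Answer: ( ( x - x ) + ( x - x ) ) == 18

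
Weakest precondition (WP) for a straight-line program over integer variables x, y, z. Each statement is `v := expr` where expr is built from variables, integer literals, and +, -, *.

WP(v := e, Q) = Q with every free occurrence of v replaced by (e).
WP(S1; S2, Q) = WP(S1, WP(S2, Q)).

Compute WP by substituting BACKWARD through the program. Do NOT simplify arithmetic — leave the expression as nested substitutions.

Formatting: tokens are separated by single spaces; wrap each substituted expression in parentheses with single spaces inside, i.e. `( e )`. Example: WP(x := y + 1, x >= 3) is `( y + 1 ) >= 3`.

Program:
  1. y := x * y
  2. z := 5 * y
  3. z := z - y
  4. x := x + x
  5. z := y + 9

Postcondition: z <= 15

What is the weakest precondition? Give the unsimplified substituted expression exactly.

post: z <= 15
stmt 5: z := y + 9  -- replace 1 occurrence(s) of z with (y + 9)
  => ( y + 9 ) <= 15
stmt 4: x := x + x  -- replace 0 occurrence(s) of x with (x + x)
  => ( y + 9 ) <= 15
stmt 3: z := z - y  -- replace 0 occurrence(s) of z with (z - y)
  => ( y + 9 ) <= 15
stmt 2: z := 5 * y  -- replace 0 occurrence(s) of z with (5 * y)
  => ( y + 9 ) <= 15
stmt 1: y := x * y  -- replace 1 occurrence(s) of y with (x * y)
  => ( ( x * y ) + 9 ) <= 15

Answer: ( ( x * y ) + 9 ) <= 15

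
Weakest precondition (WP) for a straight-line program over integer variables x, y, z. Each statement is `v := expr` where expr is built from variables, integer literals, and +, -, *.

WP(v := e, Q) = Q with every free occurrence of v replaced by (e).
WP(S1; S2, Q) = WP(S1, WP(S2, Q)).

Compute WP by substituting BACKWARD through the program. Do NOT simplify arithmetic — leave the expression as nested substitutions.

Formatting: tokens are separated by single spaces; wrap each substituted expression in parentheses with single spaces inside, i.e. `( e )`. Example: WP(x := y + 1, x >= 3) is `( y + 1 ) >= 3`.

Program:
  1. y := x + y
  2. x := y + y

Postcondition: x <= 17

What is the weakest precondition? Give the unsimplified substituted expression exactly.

post: x <= 17
stmt 2: x := y + y  -- replace 1 occurrence(s) of x with (y + y)
  => ( y + y ) <= 17
stmt 1: y := x + y  -- replace 2 occurrence(s) of y with (x + y)
  => ( ( x + y ) + ( x + y ) ) <= 17

Answer: ( ( x + y ) + ( x + y ) ) <= 17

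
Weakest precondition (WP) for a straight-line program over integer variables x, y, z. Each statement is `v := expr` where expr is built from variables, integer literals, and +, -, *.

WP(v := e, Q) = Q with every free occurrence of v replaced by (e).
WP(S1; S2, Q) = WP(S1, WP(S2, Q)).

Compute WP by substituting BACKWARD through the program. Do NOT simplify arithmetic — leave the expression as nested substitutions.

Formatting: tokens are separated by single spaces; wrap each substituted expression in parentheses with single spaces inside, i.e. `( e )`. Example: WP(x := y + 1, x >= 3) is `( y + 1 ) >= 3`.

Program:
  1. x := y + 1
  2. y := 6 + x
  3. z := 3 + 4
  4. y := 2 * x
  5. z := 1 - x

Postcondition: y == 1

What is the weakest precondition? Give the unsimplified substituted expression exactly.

post: y == 1
stmt 5: z := 1 - x  -- replace 0 occurrence(s) of z with (1 - x)
  => y == 1
stmt 4: y := 2 * x  -- replace 1 occurrence(s) of y with (2 * x)
  => ( 2 * x ) == 1
stmt 3: z := 3 + 4  -- replace 0 occurrence(s) of z with (3 + 4)
  => ( 2 * x ) == 1
stmt 2: y := 6 + x  -- replace 0 occurrence(s) of y with (6 + x)
  => ( 2 * x ) == 1
stmt 1: x := y + 1  -- replace 1 occurrence(s) of x with (y + 1)
  => ( 2 * ( y + 1 ) ) == 1

Answer: ( 2 * ( y + 1 ) ) == 1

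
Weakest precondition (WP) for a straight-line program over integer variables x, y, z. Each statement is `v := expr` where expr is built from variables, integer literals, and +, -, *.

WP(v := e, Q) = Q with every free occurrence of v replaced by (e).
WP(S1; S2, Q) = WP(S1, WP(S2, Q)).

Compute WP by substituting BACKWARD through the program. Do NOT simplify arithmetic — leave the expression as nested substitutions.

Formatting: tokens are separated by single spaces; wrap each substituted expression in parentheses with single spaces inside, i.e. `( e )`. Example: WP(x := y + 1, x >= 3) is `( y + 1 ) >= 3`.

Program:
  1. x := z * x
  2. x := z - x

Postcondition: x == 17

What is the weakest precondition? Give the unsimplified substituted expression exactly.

post: x == 17
stmt 2: x := z - x  -- replace 1 occurrence(s) of x with (z - x)
  => ( z - x ) == 17
stmt 1: x := z * x  -- replace 1 occurrence(s) of x with (z * x)
  => ( z - ( z * x ) ) == 17

Answer: ( z - ( z * x ) ) == 17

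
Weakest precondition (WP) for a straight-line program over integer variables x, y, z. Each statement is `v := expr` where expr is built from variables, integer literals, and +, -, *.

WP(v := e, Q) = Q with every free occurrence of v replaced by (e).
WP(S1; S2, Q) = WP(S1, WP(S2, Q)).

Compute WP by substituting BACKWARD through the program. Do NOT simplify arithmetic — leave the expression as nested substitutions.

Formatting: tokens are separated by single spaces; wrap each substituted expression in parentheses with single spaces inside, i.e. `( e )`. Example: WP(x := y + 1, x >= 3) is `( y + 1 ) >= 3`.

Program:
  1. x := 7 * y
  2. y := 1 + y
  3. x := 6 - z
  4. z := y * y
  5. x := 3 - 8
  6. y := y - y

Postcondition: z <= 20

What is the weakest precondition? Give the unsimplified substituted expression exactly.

Answer: ( ( 1 + y ) * ( 1 + y ) ) <= 20

Derivation:
post: z <= 20
stmt 6: y := y - y  -- replace 0 occurrence(s) of y with (y - y)
  => z <= 20
stmt 5: x := 3 - 8  -- replace 0 occurrence(s) of x with (3 - 8)
  => z <= 20
stmt 4: z := y * y  -- replace 1 occurrence(s) of z with (y * y)
  => ( y * y ) <= 20
stmt 3: x := 6 - z  -- replace 0 occurrence(s) of x with (6 - z)
  => ( y * y ) <= 20
stmt 2: y := 1 + y  -- replace 2 occurrence(s) of y with (1 + y)
  => ( ( 1 + y ) * ( 1 + y ) ) <= 20
stmt 1: x := 7 * y  -- replace 0 occurrence(s) of x with (7 * y)
  => ( ( 1 + y ) * ( 1 + y ) ) <= 20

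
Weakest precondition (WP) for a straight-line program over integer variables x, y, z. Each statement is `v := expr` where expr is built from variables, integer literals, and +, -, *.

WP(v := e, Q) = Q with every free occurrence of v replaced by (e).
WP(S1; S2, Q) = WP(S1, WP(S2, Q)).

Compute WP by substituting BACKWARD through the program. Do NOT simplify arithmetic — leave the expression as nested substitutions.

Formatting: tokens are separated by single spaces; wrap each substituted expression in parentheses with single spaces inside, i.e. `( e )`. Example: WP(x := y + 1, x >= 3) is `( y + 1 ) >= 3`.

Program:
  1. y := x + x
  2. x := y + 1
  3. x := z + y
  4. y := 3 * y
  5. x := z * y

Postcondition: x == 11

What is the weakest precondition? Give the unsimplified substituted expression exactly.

Answer: ( z * ( 3 * ( x + x ) ) ) == 11

Derivation:
post: x == 11
stmt 5: x := z * y  -- replace 1 occurrence(s) of x with (z * y)
  => ( z * y ) == 11
stmt 4: y := 3 * y  -- replace 1 occurrence(s) of y with (3 * y)
  => ( z * ( 3 * y ) ) == 11
stmt 3: x := z + y  -- replace 0 occurrence(s) of x with (z + y)
  => ( z * ( 3 * y ) ) == 11
stmt 2: x := y + 1  -- replace 0 occurrence(s) of x with (y + 1)
  => ( z * ( 3 * y ) ) == 11
stmt 1: y := x + x  -- replace 1 occurrence(s) of y with (x + x)
  => ( z * ( 3 * ( x + x ) ) ) == 11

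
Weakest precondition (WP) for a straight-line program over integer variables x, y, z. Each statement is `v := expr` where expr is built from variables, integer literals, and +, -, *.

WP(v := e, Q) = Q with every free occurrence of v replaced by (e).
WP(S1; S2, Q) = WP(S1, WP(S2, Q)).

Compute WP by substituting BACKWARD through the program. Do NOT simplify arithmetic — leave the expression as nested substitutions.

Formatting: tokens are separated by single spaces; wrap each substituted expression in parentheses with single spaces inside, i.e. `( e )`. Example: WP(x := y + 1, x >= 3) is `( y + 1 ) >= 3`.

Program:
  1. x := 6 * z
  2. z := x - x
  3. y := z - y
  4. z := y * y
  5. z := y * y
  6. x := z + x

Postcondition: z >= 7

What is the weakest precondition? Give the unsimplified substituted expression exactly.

Answer: ( ( ( ( 6 * z ) - ( 6 * z ) ) - y ) * ( ( ( 6 * z ) - ( 6 * z ) ) - y ) ) >= 7

Derivation:
post: z >= 7
stmt 6: x := z + x  -- replace 0 occurrence(s) of x with (z + x)
  => z >= 7
stmt 5: z := y * y  -- replace 1 occurrence(s) of z with (y * y)
  => ( y * y ) >= 7
stmt 4: z := y * y  -- replace 0 occurrence(s) of z with (y * y)
  => ( y * y ) >= 7
stmt 3: y := z - y  -- replace 2 occurrence(s) of y with (z - y)
  => ( ( z - y ) * ( z - y ) ) >= 7
stmt 2: z := x - x  -- replace 2 occurrence(s) of z with (x - x)
  => ( ( ( x - x ) - y ) * ( ( x - x ) - y ) ) >= 7
stmt 1: x := 6 * z  -- replace 4 occurrence(s) of x with (6 * z)
  => ( ( ( ( 6 * z ) - ( 6 * z ) ) - y ) * ( ( ( 6 * z ) - ( 6 * z ) ) - y ) ) >= 7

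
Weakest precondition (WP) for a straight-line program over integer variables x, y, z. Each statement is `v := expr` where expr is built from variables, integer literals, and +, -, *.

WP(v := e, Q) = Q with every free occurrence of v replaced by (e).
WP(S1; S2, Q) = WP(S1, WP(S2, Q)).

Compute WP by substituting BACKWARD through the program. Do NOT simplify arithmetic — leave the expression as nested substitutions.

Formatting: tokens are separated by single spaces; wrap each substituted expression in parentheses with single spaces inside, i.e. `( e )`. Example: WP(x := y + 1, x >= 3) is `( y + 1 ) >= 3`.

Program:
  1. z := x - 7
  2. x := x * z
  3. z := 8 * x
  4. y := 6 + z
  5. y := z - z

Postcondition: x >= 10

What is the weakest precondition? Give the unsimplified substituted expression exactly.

Answer: ( x * ( x - 7 ) ) >= 10

Derivation:
post: x >= 10
stmt 5: y := z - z  -- replace 0 occurrence(s) of y with (z - z)
  => x >= 10
stmt 4: y := 6 + z  -- replace 0 occurrence(s) of y with (6 + z)
  => x >= 10
stmt 3: z := 8 * x  -- replace 0 occurrence(s) of z with (8 * x)
  => x >= 10
stmt 2: x := x * z  -- replace 1 occurrence(s) of x with (x * z)
  => ( x * z ) >= 10
stmt 1: z := x - 7  -- replace 1 occurrence(s) of z with (x - 7)
  => ( x * ( x - 7 ) ) >= 10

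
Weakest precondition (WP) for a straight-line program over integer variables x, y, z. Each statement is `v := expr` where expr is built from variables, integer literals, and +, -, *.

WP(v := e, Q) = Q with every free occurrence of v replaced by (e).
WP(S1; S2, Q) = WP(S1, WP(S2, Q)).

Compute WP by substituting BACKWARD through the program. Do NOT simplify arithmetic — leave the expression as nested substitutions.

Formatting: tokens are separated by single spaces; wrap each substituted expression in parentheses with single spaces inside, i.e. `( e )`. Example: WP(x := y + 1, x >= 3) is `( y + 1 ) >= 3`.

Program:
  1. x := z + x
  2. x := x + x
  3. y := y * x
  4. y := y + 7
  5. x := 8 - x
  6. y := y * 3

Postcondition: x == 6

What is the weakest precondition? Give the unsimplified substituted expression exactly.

Answer: ( 8 - ( ( z + x ) + ( z + x ) ) ) == 6

Derivation:
post: x == 6
stmt 6: y := y * 3  -- replace 0 occurrence(s) of y with (y * 3)
  => x == 6
stmt 5: x := 8 - x  -- replace 1 occurrence(s) of x with (8 - x)
  => ( 8 - x ) == 6
stmt 4: y := y + 7  -- replace 0 occurrence(s) of y with (y + 7)
  => ( 8 - x ) == 6
stmt 3: y := y * x  -- replace 0 occurrence(s) of y with (y * x)
  => ( 8 - x ) == 6
stmt 2: x := x + x  -- replace 1 occurrence(s) of x with (x + x)
  => ( 8 - ( x + x ) ) == 6
stmt 1: x := z + x  -- replace 2 occurrence(s) of x with (z + x)
  => ( 8 - ( ( z + x ) + ( z + x ) ) ) == 6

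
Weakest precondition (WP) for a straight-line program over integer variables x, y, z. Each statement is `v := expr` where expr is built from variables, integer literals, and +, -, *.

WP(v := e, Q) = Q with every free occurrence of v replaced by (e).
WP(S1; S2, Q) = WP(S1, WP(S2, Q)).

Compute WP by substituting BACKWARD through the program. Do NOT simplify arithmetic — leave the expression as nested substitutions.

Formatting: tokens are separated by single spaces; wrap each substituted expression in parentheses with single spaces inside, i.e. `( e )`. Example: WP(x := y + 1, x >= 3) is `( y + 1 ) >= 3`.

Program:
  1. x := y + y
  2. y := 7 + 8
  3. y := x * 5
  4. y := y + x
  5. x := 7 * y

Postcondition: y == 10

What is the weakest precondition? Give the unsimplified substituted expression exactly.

post: y == 10
stmt 5: x := 7 * y  -- replace 0 occurrence(s) of x with (7 * y)
  => y == 10
stmt 4: y := y + x  -- replace 1 occurrence(s) of y with (y + x)
  => ( y + x ) == 10
stmt 3: y := x * 5  -- replace 1 occurrence(s) of y with (x * 5)
  => ( ( x * 5 ) + x ) == 10
stmt 2: y := 7 + 8  -- replace 0 occurrence(s) of y with (7 + 8)
  => ( ( x * 5 ) + x ) == 10
stmt 1: x := y + y  -- replace 2 occurrence(s) of x with (y + y)
  => ( ( ( y + y ) * 5 ) + ( y + y ) ) == 10

Answer: ( ( ( y + y ) * 5 ) + ( y + y ) ) == 10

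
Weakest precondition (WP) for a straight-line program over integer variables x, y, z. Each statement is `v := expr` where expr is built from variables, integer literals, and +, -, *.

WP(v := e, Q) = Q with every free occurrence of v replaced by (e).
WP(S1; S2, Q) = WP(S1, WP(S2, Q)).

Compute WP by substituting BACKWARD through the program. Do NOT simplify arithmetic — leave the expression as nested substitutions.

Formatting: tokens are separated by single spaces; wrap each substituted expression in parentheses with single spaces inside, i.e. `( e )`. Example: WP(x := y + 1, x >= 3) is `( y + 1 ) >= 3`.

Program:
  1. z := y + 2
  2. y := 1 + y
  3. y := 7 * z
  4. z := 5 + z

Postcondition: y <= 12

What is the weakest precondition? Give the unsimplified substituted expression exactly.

post: y <= 12
stmt 4: z := 5 + z  -- replace 0 occurrence(s) of z with (5 + z)
  => y <= 12
stmt 3: y := 7 * z  -- replace 1 occurrence(s) of y with (7 * z)
  => ( 7 * z ) <= 12
stmt 2: y := 1 + y  -- replace 0 occurrence(s) of y with (1 + y)
  => ( 7 * z ) <= 12
stmt 1: z := y + 2  -- replace 1 occurrence(s) of z with (y + 2)
  => ( 7 * ( y + 2 ) ) <= 12

Answer: ( 7 * ( y + 2 ) ) <= 12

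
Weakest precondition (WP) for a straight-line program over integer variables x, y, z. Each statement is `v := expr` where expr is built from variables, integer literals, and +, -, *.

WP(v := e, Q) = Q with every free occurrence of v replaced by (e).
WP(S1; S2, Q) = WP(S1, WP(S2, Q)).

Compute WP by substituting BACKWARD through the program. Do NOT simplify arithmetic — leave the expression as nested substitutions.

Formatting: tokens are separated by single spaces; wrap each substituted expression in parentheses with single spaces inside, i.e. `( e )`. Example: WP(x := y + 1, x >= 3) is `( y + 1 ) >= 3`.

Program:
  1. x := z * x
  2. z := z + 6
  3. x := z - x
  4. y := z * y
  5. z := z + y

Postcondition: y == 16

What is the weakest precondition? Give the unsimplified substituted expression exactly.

Answer: ( ( z + 6 ) * y ) == 16

Derivation:
post: y == 16
stmt 5: z := z + y  -- replace 0 occurrence(s) of z with (z + y)
  => y == 16
stmt 4: y := z * y  -- replace 1 occurrence(s) of y with (z * y)
  => ( z * y ) == 16
stmt 3: x := z - x  -- replace 0 occurrence(s) of x with (z - x)
  => ( z * y ) == 16
stmt 2: z := z + 6  -- replace 1 occurrence(s) of z with (z + 6)
  => ( ( z + 6 ) * y ) == 16
stmt 1: x := z * x  -- replace 0 occurrence(s) of x with (z * x)
  => ( ( z + 6 ) * y ) == 16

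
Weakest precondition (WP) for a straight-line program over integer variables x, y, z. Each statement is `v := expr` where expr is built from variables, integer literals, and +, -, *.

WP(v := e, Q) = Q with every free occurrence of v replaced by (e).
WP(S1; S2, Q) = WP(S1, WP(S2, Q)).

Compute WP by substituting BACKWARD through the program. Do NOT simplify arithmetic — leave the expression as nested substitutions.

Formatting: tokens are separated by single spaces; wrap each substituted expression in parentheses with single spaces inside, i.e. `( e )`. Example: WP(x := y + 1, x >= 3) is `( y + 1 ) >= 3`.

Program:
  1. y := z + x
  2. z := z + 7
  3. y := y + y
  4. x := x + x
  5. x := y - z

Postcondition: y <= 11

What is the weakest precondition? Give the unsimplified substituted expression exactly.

Answer: ( ( z + x ) + ( z + x ) ) <= 11

Derivation:
post: y <= 11
stmt 5: x := y - z  -- replace 0 occurrence(s) of x with (y - z)
  => y <= 11
stmt 4: x := x + x  -- replace 0 occurrence(s) of x with (x + x)
  => y <= 11
stmt 3: y := y + y  -- replace 1 occurrence(s) of y with (y + y)
  => ( y + y ) <= 11
stmt 2: z := z + 7  -- replace 0 occurrence(s) of z with (z + 7)
  => ( y + y ) <= 11
stmt 1: y := z + x  -- replace 2 occurrence(s) of y with (z + x)
  => ( ( z + x ) + ( z + x ) ) <= 11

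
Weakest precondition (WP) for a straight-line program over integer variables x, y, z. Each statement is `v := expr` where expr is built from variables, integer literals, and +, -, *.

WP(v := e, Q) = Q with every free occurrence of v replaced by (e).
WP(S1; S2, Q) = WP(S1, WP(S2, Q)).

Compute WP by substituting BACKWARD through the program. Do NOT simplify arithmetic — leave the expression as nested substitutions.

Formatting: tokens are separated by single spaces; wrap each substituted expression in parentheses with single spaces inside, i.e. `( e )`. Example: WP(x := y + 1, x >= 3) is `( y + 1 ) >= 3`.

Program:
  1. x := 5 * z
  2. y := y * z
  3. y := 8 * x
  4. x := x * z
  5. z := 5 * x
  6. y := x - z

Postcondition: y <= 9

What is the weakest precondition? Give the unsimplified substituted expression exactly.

post: y <= 9
stmt 6: y := x - z  -- replace 1 occurrence(s) of y with (x - z)
  => ( x - z ) <= 9
stmt 5: z := 5 * x  -- replace 1 occurrence(s) of z with (5 * x)
  => ( x - ( 5 * x ) ) <= 9
stmt 4: x := x * z  -- replace 2 occurrence(s) of x with (x * z)
  => ( ( x * z ) - ( 5 * ( x * z ) ) ) <= 9
stmt 3: y := 8 * x  -- replace 0 occurrence(s) of y with (8 * x)
  => ( ( x * z ) - ( 5 * ( x * z ) ) ) <= 9
stmt 2: y := y * z  -- replace 0 occurrence(s) of y with (y * z)
  => ( ( x * z ) - ( 5 * ( x * z ) ) ) <= 9
stmt 1: x := 5 * z  -- replace 2 occurrence(s) of x with (5 * z)
  => ( ( ( 5 * z ) * z ) - ( 5 * ( ( 5 * z ) * z ) ) ) <= 9

Answer: ( ( ( 5 * z ) * z ) - ( 5 * ( ( 5 * z ) * z ) ) ) <= 9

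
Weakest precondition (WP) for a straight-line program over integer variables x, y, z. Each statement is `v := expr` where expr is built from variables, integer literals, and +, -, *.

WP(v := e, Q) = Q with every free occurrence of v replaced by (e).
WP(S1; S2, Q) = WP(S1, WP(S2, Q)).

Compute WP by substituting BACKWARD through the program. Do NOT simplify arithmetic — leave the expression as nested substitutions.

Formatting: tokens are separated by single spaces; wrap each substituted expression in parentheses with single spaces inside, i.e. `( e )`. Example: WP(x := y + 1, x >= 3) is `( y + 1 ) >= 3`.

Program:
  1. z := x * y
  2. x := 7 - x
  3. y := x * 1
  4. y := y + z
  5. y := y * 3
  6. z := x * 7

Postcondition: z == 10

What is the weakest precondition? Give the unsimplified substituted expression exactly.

Answer: ( ( 7 - x ) * 7 ) == 10

Derivation:
post: z == 10
stmt 6: z := x * 7  -- replace 1 occurrence(s) of z with (x * 7)
  => ( x * 7 ) == 10
stmt 5: y := y * 3  -- replace 0 occurrence(s) of y with (y * 3)
  => ( x * 7 ) == 10
stmt 4: y := y + z  -- replace 0 occurrence(s) of y with (y + z)
  => ( x * 7 ) == 10
stmt 3: y := x * 1  -- replace 0 occurrence(s) of y with (x * 1)
  => ( x * 7 ) == 10
stmt 2: x := 7 - x  -- replace 1 occurrence(s) of x with (7 - x)
  => ( ( 7 - x ) * 7 ) == 10
stmt 1: z := x * y  -- replace 0 occurrence(s) of z with (x * y)
  => ( ( 7 - x ) * 7 ) == 10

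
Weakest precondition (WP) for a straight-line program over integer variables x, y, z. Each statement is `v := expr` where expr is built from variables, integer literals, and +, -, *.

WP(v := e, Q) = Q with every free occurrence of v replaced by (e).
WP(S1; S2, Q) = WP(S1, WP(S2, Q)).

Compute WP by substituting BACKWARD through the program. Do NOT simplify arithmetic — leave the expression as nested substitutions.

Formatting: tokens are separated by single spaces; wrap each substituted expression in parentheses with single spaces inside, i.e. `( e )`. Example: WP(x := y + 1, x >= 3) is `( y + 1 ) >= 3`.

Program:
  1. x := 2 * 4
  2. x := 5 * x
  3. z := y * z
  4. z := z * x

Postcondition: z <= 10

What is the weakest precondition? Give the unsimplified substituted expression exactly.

Answer: ( ( y * z ) * ( 5 * ( 2 * 4 ) ) ) <= 10

Derivation:
post: z <= 10
stmt 4: z := z * x  -- replace 1 occurrence(s) of z with (z * x)
  => ( z * x ) <= 10
stmt 3: z := y * z  -- replace 1 occurrence(s) of z with (y * z)
  => ( ( y * z ) * x ) <= 10
stmt 2: x := 5 * x  -- replace 1 occurrence(s) of x with (5 * x)
  => ( ( y * z ) * ( 5 * x ) ) <= 10
stmt 1: x := 2 * 4  -- replace 1 occurrence(s) of x with (2 * 4)
  => ( ( y * z ) * ( 5 * ( 2 * 4 ) ) ) <= 10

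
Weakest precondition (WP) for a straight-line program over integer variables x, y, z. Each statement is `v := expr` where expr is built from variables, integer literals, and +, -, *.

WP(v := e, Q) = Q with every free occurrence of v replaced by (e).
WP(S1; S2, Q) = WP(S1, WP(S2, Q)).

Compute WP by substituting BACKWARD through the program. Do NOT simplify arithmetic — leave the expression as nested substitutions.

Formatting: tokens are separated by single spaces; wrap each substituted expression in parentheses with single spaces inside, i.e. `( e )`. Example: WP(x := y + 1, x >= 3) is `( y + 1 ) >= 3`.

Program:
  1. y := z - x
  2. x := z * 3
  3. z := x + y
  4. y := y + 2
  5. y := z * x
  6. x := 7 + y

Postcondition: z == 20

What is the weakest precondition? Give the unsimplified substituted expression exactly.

Answer: ( ( z * 3 ) + ( z - x ) ) == 20

Derivation:
post: z == 20
stmt 6: x := 7 + y  -- replace 0 occurrence(s) of x with (7 + y)
  => z == 20
stmt 5: y := z * x  -- replace 0 occurrence(s) of y with (z * x)
  => z == 20
stmt 4: y := y + 2  -- replace 0 occurrence(s) of y with (y + 2)
  => z == 20
stmt 3: z := x + y  -- replace 1 occurrence(s) of z with (x + y)
  => ( x + y ) == 20
stmt 2: x := z * 3  -- replace 1 occurrence(s) of x with (z * 3)
  => ( ( z * 3 ) + y ) == 20
stmt 1: y := z - x  -- replace 1 occurrence(s) of y with (z - x)
  => ( ( z * 3 ) + ( z - x ) ) == 20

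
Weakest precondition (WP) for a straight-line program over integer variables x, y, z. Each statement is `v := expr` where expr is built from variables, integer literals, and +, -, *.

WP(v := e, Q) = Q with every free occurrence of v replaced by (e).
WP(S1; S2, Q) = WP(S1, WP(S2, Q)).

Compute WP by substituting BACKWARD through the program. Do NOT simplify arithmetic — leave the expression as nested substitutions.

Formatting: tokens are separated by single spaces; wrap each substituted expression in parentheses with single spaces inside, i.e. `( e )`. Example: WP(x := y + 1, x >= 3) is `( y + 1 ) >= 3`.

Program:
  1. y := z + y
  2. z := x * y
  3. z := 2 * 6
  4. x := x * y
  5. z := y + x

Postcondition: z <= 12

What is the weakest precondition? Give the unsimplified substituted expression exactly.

post: z <= 12
stmt 5: z := y + x  -- replace 1 occurrence(s) of z with (y + x)
  => ( y + x ) <= 12
stmt 4: x := x * y  -- replace 1 occurrence(s) of x with (x * y)
  => ( y + ( x * y ) ) <= 12
stmt 3: z := 2 * 6  -- replace 0 occurrence(s) of z with (2 * 6)
  => ( y + ( x * y ) ) <= 12
stmt 2: z := x * y  -- replace 0 occurrence(s) of z with (x * y)
  => ( y + ( x * y ) ) <= 12
stmt 1: y := z + y  -- replace 2 occurrence(s) of y with (z + y)
  => ( ( z + y ) + ( x * ( z + y ) ) ) <= 12

Answer: ( ( z + y ) + ( x * ( z + y ) ) ) <= 12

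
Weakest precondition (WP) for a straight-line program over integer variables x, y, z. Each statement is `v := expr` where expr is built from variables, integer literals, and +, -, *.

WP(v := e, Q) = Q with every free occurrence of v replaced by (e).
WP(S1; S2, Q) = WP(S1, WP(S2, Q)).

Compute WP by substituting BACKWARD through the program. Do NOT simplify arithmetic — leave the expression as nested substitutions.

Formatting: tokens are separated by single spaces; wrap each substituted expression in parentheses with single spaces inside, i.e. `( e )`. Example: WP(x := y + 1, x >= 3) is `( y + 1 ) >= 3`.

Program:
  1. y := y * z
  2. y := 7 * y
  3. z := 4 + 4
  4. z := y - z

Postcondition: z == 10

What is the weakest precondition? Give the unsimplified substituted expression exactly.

Answer: ( ( 7 * ( y * z ) ) - ( 4 + 4 ) ) == 10

Derivation:
post: z == 10
stmt 4: z := y - z  -- replace 1 occurrence(s) of z with (y - z)
  => ( y - z ) == 10
stmt 3: z := 4 + 4  -- replace 1 occurrence(s) of z with (4 + 4)
  => ( y - ( 4 + 4 ) ) == 10
stmt 2: y := 7 * y  -- replace 1 occurrence(s) of y with (7 * y)
  => ( ( 7 * y ) - ( 4 + 4 ) ) == 10
stmt 1: y := y * z  -- replace 1 occurrence(s) of y with (y * z)
  => ( ( 7 * ( y * z ) ) - ( 4 + 4 ) ) == 10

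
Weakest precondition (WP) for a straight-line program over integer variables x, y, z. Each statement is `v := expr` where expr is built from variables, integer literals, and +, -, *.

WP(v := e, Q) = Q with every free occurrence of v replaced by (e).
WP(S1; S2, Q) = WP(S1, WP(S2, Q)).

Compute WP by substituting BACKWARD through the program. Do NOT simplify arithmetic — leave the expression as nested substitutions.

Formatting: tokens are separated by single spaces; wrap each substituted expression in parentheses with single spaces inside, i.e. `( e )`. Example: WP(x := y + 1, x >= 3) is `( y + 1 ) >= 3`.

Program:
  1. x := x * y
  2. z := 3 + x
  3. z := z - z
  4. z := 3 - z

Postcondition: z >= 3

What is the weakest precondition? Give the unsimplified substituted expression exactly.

post: z >= 3
stmt 4: z := 3 - z  -- replace 1 occurrence(s) of z with (3 - z)
  => ( 3 - z ) >= 3
stmt 3: z := z - z  -- replace 1 occurrence(s) of z with (z - z)
  => ( 3 - ( z - z ) ) >= 3
stmt 2: z := 3 + x  -- replace 2 occurrence(s) of z with (3 + x)
  => ( 3 - ( ( 3 + x ) - ( 3 + x ) ) ) >= 3
stmt 1: x := x * y  -- replace 2 occurrence(s) of x with (x * y)
  => ( 3 - ( ( 3 + ( x * y ) ) - ( 3 + ( x * y ) ) ) ) >= 3

Answer: ( 3 - ( ( 3 + ( x * y ) ) - ( 3 + ( x * y ) ) ) ) >= 3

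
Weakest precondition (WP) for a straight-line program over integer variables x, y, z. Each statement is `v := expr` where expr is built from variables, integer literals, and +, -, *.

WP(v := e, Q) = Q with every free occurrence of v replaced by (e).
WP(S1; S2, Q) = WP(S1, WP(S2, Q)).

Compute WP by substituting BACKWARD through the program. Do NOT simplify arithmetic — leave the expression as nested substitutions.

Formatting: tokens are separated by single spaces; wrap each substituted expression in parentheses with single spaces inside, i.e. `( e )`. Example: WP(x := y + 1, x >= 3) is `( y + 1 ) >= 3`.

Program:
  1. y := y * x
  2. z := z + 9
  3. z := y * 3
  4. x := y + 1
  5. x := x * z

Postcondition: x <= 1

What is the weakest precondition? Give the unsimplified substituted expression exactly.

Answer: ( ( ( y * x ) + 1 ) * ( ( y * x ) * 3 ) ) <= 1

Derivation:
post: x <= 1
stmt 5: x := x * z  -- replace 1 occurrence(s) of x with (x * z)
  => ( x * z ) <= 1
stmt 4: x := y + 1  -- replace 1 occurrence(s) of x with (y + 1)
  => ( ( y + 1 ) * z ) <= 1
stmt 3: z := y * 3  -- replace 1 occurrence(s) of z with (y * 3)
  => ( ( y + 1 ) * ( y * 3 ) ) <= 1
stmt 2: z := z + 9  -- replace 0 occurrence(s) of z with (z + 9)
  => ( ( y + 1 ) * ( y * 3 ) ) <= 1
stmt 1: y := y * x  -- replace 2 occurrence(s) of y with (y * x)
  => ( ( ( y * x ) + 1 ) * ( ( y * x ) * 3 ) ) <= 1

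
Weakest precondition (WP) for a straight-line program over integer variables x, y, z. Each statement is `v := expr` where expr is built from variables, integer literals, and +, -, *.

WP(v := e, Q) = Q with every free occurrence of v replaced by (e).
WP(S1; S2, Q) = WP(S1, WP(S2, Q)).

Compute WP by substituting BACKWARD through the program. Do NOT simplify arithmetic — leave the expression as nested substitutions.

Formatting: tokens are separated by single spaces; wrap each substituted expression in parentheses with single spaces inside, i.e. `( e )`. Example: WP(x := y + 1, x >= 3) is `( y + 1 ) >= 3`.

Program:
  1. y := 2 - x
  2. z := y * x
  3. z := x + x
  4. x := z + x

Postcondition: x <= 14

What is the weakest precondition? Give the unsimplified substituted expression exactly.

post: x <= 14
stmt 4: x := z + x  -- replace 1 occurrence(s) of x with (z + x)
  => ( z + x ) <= 14
stmt 3: z := x + x  -- replace 1 occurrence(s) of z with (x + x)
  => ( ( x + x ) + x ) <= 14
stmt 2: z := y * x  -- replace 0 occurrence(s) of z with (y * x)
  => ( ( x + x ) + x ) <= 14
stmt 1: y := 2 - x  -- replace 0 occurrence(s) of y with (2 - x)
  => ( ( x + x ) + x ) <= 14

Answer: ( ( x + x ) + x ) <= 14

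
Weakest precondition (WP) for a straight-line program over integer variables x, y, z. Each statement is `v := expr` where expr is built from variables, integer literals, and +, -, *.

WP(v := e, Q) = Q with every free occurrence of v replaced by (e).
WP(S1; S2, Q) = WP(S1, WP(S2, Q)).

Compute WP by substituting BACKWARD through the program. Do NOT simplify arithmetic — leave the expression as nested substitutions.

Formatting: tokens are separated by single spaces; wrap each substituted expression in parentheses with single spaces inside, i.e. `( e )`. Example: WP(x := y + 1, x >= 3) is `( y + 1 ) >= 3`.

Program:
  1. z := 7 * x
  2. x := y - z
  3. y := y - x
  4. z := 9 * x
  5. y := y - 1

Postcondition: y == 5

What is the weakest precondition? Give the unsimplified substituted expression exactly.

Answer: ( ( y - ( y - ( 7 * x ) ) ) - 1 ) == 5

Derivation:
post: y == 5
stmt 5: y := y - 1  -- replace 1 occurrence(s) of y with (y - 1)
  => ( y - 1 ) == 5
stmt 4: z := 9 * x  -- replace 0 occurrence(s) of z with (9 * x)
  => ( y - 1 ) == 5
stmt 3: y := y - x  -- replace 1 occurrence(s) of y with (y - x)
  => ( ( y - x ) - 1 ) == 5
stmt 2: x := y - z  -- replace 1 occurrence(s) of x with (y - z)
  => ( ( y - ( y - z ) ) - 1 ) == 5
stmt 1: z := 7 * x  -- replace 1 occurrence(s) of z with (7 * x)
  => ( ( y - ( y - ( 7 * x ) ) ) - 1 ) == 5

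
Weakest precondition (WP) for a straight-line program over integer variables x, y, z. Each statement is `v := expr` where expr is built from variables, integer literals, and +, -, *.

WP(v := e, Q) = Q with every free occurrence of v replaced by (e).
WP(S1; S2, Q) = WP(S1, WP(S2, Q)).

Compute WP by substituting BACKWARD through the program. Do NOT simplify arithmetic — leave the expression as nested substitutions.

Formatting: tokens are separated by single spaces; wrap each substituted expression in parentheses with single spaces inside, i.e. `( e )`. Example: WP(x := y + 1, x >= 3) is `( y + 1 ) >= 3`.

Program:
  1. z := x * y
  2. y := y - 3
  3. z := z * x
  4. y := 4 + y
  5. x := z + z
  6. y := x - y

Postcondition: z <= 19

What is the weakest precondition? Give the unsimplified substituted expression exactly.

Answer: ( ( x * y ) * x ) <= 19

Derivation:
post: z <= 19
stmt 6: y := x - y  -- replace 0 occurrence(s) of y with (x - y)
  => z <= 19
stmt 5: x := z + z  -- replace 0 occurrence(s) of x with (z + z)
  => z <= 19
stmt 4: y := 4 + y  -- replace 0 occurrence(s) of y with (4 + y)
  => z <= 19
stmt 3: z := z * x  -- replace 1 occurrence(s) of z with (z * x)
  => ( z * x ) <= 19
stmt 2: y := y - 3  -- replace 0 occurrence(s) of y with (y - 3)
  => ( z * x ) <= 19
stmt 1: z := x * y  -- replace 1 occurrence(s) of z with (x * y)
  => ( ( x * y ) * x ) <= 19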